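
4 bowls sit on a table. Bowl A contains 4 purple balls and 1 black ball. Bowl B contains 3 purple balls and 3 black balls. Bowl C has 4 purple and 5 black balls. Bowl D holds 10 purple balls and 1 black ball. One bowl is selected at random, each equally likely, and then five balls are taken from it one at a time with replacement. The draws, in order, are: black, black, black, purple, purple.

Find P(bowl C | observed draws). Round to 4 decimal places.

0.4780

For each hypothesis, P(data | H) works out to: P(data | bowl A) = (1/5)(1/5)(1/5)(4/5)(4/5) = 0.00512; P(data | bowl B) = (3/6)(3/6)(3/6)(3/6)(3/6) = 0.03125; P(data | bowl C) = (5/9)(5/9)(5/9)(4/9)(4/9) = 0.03387; P(data | bowl D) = (1/11)(1/11)(1/11)(10/11)(10/11) = 0.00062092.
Multiplying each by its prior: 1/4 · 0.00512 = 0.00128, 1/4 · 0.03125 = 0.0078125, 1/4 · 0.03387 = 0.0084675, 1/4 · 0.00062092 = 0.00015523; summing to 0.017715.
Therefore the posterior P(bowl C | data) = (0.0084675) / (0.017715) = 0.47798.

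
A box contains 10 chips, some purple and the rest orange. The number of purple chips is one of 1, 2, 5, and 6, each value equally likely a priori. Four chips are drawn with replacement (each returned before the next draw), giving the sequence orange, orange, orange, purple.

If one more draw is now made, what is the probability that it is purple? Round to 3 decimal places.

Under each hypothesis, the probability of the observed sequence is: P(data | r = 1) = (9/10)(9/10)(9/10)(1/10) = 0.0729; P(data | r = 2) = (8/10)(8/10)(8/10)(2/10) = 0.1024; P(data | r = 5) = (5/10)(5/10)(5/10)(5/10) = 0.0625; P(data | r = 6) = (4/10)(4/10)(4/10)(6/10) = 0.0384.
Weighting by the prior gives 1/4 · 0.0729 = 0.018225, 1/4 · 0.1024 = 0.0256, 1/4 · 0.0625 = 0.015625, 1/4 · 0.0384 = 0.0096; summing to 0.06905.
Normalising, the posterior is P(r = 1 | data) = 0.26394, P(r = 2 | data) = 0.37075, P(r = 5 | data) = 0.22629, P(r = 6 | data) = 0.13903.
The predictive probability is P(purple next | data) = (1/10)(0.26394) + (1/5)(0.37075) + (1/2)(0.22629) + (3/5)(0.13903) = 0.2971.

0.297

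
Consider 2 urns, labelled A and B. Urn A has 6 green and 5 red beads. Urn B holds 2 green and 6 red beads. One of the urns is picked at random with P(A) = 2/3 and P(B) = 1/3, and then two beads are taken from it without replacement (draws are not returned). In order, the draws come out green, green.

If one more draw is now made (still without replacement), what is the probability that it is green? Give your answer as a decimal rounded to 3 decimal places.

For each hypothesis, P(data | H) works out to: P(data | urn A) = (6/11)(5/10) = 3/11; P(data | urn B) = (2/8)(1/7) = 1/28.
Weighting by the prior gives 2/3 · 3/11 = 2/11, 1/3 · 1/28 = 1/84; summing to 179/924.
The posterior is then P(urn A | data) = 168/179, P(urn B | data) = 11/179.
Averaging over the posterior, P(green next | data) = (4/9)(168/179) + (0)(11/179) = 224/537.

0.417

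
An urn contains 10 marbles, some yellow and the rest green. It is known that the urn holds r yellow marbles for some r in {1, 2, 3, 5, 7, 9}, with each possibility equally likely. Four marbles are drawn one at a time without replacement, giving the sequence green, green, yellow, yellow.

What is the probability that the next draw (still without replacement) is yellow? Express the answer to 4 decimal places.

0.4449

Under each hypothesis, the probability of the observed sequence is: P(data | r = 1) = (9/10)(8/9)(1/8)(0/7) = 0; P(data | r = 2) = (8/10)(7/9)(2/8)(1/7) = 0.022222; P(data | r = 3) = (7/10)(6/9)(3/8)(2/7) = 0.05; P(data | r = 5) = (5/10)(4/9)(5/8)(4/7) = 0.079365; P(data | r = 7) = (3/10)(2/9)(7/8)(6/7) = 0.05; P(data | r = 9) = (1/10)(0/9) = 0.
Multiplying each by its prior: 1/6 · 0 = 0, 1/6 · 0.022222 = 0.0037037, 1/6 · 0.05 = 0.0083333, 1/6 · 0.079365 = 0.013228, 1/6 · 0.05 = 0.0083333, 1/6 · 0 = 0; these sum to 0.033598.
The posterior is then P(r = 1 | data) = 0, P(r = 2 | data) = 0.11024, P(r = 3 | data) = 0.24803, P(r = 5 | data) = 0.3937, P(r = 7 | data) = 0.24803, P(r = 9 | data) = 0.
Averaging over the posterior, P(yellow next | data) = (0)(0.11024) + (1/6)(0.24803) + (1/2)(0.3937) + (5/6)(0.24803) = 0.44488.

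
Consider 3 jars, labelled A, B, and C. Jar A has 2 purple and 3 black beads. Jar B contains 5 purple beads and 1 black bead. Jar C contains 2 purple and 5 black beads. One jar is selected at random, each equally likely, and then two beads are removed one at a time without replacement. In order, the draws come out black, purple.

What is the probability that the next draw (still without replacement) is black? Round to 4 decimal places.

Under each hypothesis, the probability of the observed sequence is: P(data | jar A) = (3/5)(2/4) = 3/10; P(data | jar B) = (1/6)(5/5) = 1/6; P(data | jar C) = (5/7)(2/6) = 5/21.
The prior-weighted likelihoods are 1/3 · 3/10 = 1/10, 1/3 · 1/6 = 1/18, 1/3 · 5/21 = 5/63; with total 74/315.
Dividing through by the total gives posterior P(jar A | data) = 63/148, P(jar B | data) = 35/148, P(jar C | data) = 25/74.
So P(black next | data) = Σ P(black next | H) P(H | data) = (2/3)(63/148) + (0)(35/148) + (4/5)(25/74) = 41/74.

0.5541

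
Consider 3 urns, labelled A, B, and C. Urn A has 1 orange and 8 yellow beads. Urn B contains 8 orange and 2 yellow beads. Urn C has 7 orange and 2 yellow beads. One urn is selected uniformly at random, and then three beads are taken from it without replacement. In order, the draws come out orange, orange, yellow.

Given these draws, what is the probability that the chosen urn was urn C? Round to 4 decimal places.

The likelihood of the observed sequence under each hypothesis: P(data | urn A) = (1/9)(0/8) = 0; P(data | urn B) = (8/10)(7/9)(2/8) = 7/45; P(data | urn C) = (7/9)(6/8)(2/7) = 1/6.
The prior-weighted likelihoods are 1/3 · 0 = 0, 1/3 · 7/45 = 7/135, 1/3 · 1/6 = 1/18; with total 29/270.
Hence P(urn C | data) = (1/18) / (29/270) = 15/29.

0.5172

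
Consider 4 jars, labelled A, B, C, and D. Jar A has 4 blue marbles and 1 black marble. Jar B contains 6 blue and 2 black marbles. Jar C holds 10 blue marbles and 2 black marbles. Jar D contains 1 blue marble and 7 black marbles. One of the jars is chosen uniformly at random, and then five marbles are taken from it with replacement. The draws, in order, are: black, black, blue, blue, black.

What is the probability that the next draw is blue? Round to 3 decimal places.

Under each hypothesis, the probability of the observed sequence is: P(data | jar A) = (1/5)(1/5)(4/5)(4/5)(1/5) = 0.00512; P(data | jar B) = (2/8)(2/8)(6/8)(6/8)(2/8) = 0.0087891; P(data | jar C) = (2/12)(2/12)(10/12)(10/12)(2/12) = 0.003215; P(data | jar D) = (7/8)(7/8)(1/8)(1/8)(7/8) = 0.010468.
Weighting by the prior gives 1/4 · 0.00512 = 0.00128, 1/4 · 0.0087891 = 0.0021973, 1/4 · 0.003215 = 0.00080376, 1/4 · 0.010468 = 0.0026169; summing to 0.0068979.
The posterior is then P(jar A | data) = 0.18556, P(jar B | data) = 0.31854, P(jar C | data) = 0.11652, P(jar D | data) = 0.37937.
So P(blue next | data) = Σ P(blue next | H) P(H | data) = (4/5)(0.18556) + (3/4)(0.31854) + (5/6)(0.11652) + (1/8)(0.37937) = 0.53188.

0.532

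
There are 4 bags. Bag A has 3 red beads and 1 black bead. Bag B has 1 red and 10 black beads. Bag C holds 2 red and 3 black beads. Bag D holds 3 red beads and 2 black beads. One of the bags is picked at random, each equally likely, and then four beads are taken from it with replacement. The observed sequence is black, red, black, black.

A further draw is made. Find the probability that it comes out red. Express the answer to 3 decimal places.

Under each hypothesis, the probability of the observed sequence is: P(data | bag A) = (1/4)(3/4)(1/4)(1/4) = 0.011719; P(data | bag B) = (10/11)(1/11)(10/11)(10/11) = 0.068301; P(data | bag C) = (3/5)(2/5)(3/5)(3/5) = 0.0864; P(data | bag D) = (2/5)(3/5)(2/5)(2/5) = 0.0384.
The prior-weighted likelihoods are 1/4 · 0.011719 = 0.0029297, 1/4 · 0.068301 = 0.017075, 1/4 · 0.0864 = 0.0216, 1/4 · 0.0384 = 0.0096; with total 0.051205.
Normalising, the posterior is P(bag A | data) = 0.057215, P(bag B | data) = 0.33347, P(bag C | data) = 0.42183, P(bag D | data) = 0.18748.
The predictive probability is P(red next | data) = (3/4)(0.057215) + (1/11)(0.33347) + (2/5)(0.42183) + (3/5)(0.18748) = 0.35445.

0.354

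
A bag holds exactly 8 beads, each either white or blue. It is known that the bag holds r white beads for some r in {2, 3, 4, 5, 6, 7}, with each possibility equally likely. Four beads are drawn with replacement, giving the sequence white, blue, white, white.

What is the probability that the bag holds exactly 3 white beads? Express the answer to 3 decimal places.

The likelihood of the observed sequence under each hypothesis: P(data | r = 2) = (2/8)(6/8)(2/8)(2/8) = 0.011719; P(data | r = 3) = (3/8)(5/8)(3/8)(3/8) = 0.032959; P(data | r = 4) = (4/8)(4/8)(4/8)(4/8) = 0.0625; P(data | r = 5) = (5/8)(3/8)(5/8)(5/8) = 0.091553; P(data | r = 6) = (6/8)(2/8)(6/8)(6/8) = 0.10547; P(data | r = 7) = (7/8)(1/8)(7/8)(7/8) = 0.08374.
Multiplying each by its prior: 1/6 · 0.011719 = 0.0019531, 1/6 · 0.032959 = 0.0054932, 1/6 · 0.0625 = 0.010417, 1/6 · 0.091553 = 0.015259, 1/6 · 0.10547 = 0.017578, 1/6 · 0.08374 = 0.013957; summing to 0.064657.
Hence P(r = 3 | data) = (0.0054932) / (0.064657) = 0.084959.

0.085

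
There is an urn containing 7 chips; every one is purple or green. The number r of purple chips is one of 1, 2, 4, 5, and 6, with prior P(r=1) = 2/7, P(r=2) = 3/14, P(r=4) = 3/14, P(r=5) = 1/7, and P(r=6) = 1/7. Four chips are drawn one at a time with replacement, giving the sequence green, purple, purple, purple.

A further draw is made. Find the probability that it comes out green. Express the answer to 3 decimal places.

0.338

Under each hypothesis, the probability of the observed sequence is: P(data | r = 1) = (6/7)(1/7)(1/7)(1/7) = 0.002499; P(data | r = 2) = (5/7)(2/7)(2/7)(2/7) = 0.01666; P(data | r = 4) = (3/7)(4/7)(4/7)(4/7) = 0.079967; P(data | r = 5) = (2/7)(5/7)(5/7)(5/7) = 0.10412; P(data | r = 6) = (1/7)(6/7)(6/7)(6/7) = 0.089963.
The prior-weighted likelihoods are 2/7 · 0.002499 = 0.00071399, 3/14 · 0.01666 = 0.0035699, 3/14 · 0.079967 = 0.017136, 1/7 · 0.10412 = 0.014875, 1/7 · 0.089963 = 0.012852; these sum to 0.049146.
The posterior is then P(r = 1 | data) = 0.014528, P(r = 2 | data) = 0.072639, P(r = 4 | data) = 0.34867, P(r = 5 | data) = 0.30266, P(r = 6 | data) = 0.2615.
The predictive probability is P(green next | data) = (6/7)(0.014528) + (5/7)(0.072639) + (3/7)(0.34867) + (2/7)(0.30266) + (1/7)(0.2615) = 0.3376.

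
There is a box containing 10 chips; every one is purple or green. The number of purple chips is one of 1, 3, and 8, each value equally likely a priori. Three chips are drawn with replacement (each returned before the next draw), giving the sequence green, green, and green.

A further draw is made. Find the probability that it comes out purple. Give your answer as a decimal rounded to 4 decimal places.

0.1687

Under each hypothesis, the probability of the observed sequence is: P(data | r = 1) = (9/10)(9/10)(9/10) = 0.729; P(data | r = 3) = (7/10)(7/10)(7/10) = 0.343; P(data | r = 8) = (2/10)(2/10)(2/10) = 0.008.
Weighting by the prior gives 1/3 · 0.729 = 0.243, 1/3 · 0.343 = 0.11433, 1/3 · 0.008 = 0.0026667; with total 0.36.
Normalising, the posterior is P(r = 1 | data) = 0.675, P(r = 3 | data) = 0.31759, P(r = 8 | data) = 0.0074074.
Averaging over the posterior, P(purple next | data) = (1/10)(0.675) + (3/10)(0.31759) + (4/5)(0.0074074) = 0.1687.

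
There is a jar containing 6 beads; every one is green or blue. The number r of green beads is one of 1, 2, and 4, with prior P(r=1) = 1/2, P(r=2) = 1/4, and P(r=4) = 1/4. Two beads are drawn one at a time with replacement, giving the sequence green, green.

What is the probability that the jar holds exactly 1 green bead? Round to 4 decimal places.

0.0909

For each hypothesis, P(data | H) works out to: P(data | r = 1) = (1/6)(1/6) = 1/36; P(data | r = 2) = (2/6)(2/6) = 1/9; P(data | r = 4) = (4/6)(4/6) = 4/9.
Multiplying each by its prior: 1/2 · 1/36 = 1/72, 1/4 · 1/9 = 1/36, 1/4 · 4/9 = 1/9; with total 11/72.
Therefore the posterior P(r = 1 | data) = (1/72) / (11/72) = 1/11.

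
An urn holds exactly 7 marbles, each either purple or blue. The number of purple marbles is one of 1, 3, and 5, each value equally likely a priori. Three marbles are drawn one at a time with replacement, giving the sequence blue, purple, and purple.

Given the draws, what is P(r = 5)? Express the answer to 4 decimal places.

0.5435

Under each hypothesis, the probability of the observed sequence is: P(data | r = 1) = (6/7)(1/7)(1/7) = 0.017493; P(data | r = 3) = (4/7)(3/7)(3/7) = 0.10496; P(data | r = 5) = (2/7)(5/7)(5/7) = 0.14577.
The prior-weighted likelihoods are 1/3 · 0.017493 = 0.0058309, 1/3 · 0.10496 = 0.034985, 1/3 · 0.14577 = 0.048591; with total 0.089407.
Hence P(r = 5 | data) = (0.048591) / (0.089407) = 0.54348.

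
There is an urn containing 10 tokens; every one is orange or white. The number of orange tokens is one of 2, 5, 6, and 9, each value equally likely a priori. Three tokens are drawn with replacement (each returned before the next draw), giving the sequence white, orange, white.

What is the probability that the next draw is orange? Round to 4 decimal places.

Compute the likelihood of the observed sequence for each case: P(data | r = 2) = (8/10)(2/10)(8/10) = 0.128; P(data | r = 5) = (5/10)(5/10)(5/10) = 0.125; P(data | r = 6) = (4/10)(6/10)(4/10) = 0.096; P(data | r = 9) = (1/10)(9/10)(1/10) = 0.009.
Multiplying each by its prior: 1/4 · 0.128 = 0.032, 1/4 · 0.125 = 0.03125, 1/4 · 0.096 = 0.024, 1/4 · 0.009 = 0.00225; summing to 0.0895.
The posterior is then P(r = 2 | data) = 0.35754, P(r = 5 | data) = 0.34916, P(r = 6 | data) = 0.26816, P(r = 9 | data) = 0.02514.
The predictive probability is P(orange next | data) = (1/5)(0.35754) + (1/2)(0.34916) + (3/5)(0.26816) + (9/10)(0.02514) = 0.42961.

0.4296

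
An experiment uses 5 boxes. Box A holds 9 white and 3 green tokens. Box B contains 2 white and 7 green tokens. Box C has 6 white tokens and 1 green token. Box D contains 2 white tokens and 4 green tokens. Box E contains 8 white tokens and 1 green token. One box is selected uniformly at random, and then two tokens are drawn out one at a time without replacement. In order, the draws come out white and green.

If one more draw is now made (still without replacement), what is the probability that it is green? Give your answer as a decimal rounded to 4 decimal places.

0.4432

Under each hypothesis, the probability of the observed sequence is: P(data | box A) = (9/12)(3/11) = 0.20455; P(data | box B) = (2/9)(7/8) = 0.19444; P(data | box C) = (6/7)(1/6) = 0.14286; P(data | box D) = (2/6)(4/5) = 0.26667; P(data | box E) = (8/9)(1/8) = 0.11111.
The prior-weighted likelihoods are 1/5 · 0.20455 = 0.040909, 1/5 · 0.19444 = 0.038889, 1/5 · 0.14286 = 0.028571, 1/5 · 0.26667 = 0.053333, 1/5 · 0.11111 = 0.022222; with total 0.18392.
Dividing through by the total gives posterior P(box A | data) = 0.22242, P(box B | data) = 0.21144, P(box C | data) = 0.15534, P(box D | data) = 0.28997, P(box E | data) = 0.12082.
The predictive probability is P(green next | data) = (1/5)(0.22242) + (6/7)(0.21144) + (0)(0.15534) + (3/4)(0.28997) + (0)(0.12082) = 0.4432.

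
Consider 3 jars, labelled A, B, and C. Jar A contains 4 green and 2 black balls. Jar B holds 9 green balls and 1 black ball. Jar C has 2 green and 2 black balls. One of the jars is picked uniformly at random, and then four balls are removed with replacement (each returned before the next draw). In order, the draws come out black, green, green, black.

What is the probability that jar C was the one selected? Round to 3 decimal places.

0.521

The likelihood of the observed sequence under each hypothesis: P(data | jar A) = (2/6)(4/6)(4/6)(2/6) = 0.049383; P(data | jar B) = (1/10)(9/10)(9/10)(1/10) = 0.0081; P(data | jar C) = (2/4)(2/4)(2/4)(2/4) = 0.0625.
The prior-weighted likelihoods are 1/3 · 0.049383 = 0.016461, 1/3 · 0.0081 = 0.0027, 1/3 · 0.0625 = 0.020833; these sum to 0.039994.
Hence P(jar C | data) = (0.020833) / (0.039994) = 0.52091.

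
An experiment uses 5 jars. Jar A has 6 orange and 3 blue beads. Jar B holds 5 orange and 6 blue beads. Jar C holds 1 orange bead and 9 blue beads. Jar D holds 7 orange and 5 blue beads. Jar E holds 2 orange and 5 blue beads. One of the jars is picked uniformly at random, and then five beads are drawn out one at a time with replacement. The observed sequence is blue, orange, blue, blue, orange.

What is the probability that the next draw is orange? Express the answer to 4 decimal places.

Compute the likelihood of the observed sequence for each case: P(data | jar A) = (3/9)(6/9)(3/9)(3/9)(6/9) = 0.016461; P(data | jar B) = (6/11)(5/11)(6/11)(6/11)(5/11) = 0.03353; P(data | jar C) = (9/10)(1/10)(9/10)(9/10)(1/10) = 0.00729; P(data | jar D) = (5/12)(7/12)(5/12)(5/12)(7/12) = 0.024615; P(data | jar E) = (5/7)(2/7)(5/7)(5/7)(2/7) = 0.02975.
Weighting by the prior gives 1/5 · 0.016461 = 0.0032922, 1/5 · 0.03353 = 0.006706, 1/5 · 0.00729 = 0.001458, 1/5 · 0.024615 = 0.004923, 1/5 · 0.02975 = 0.0059499; summing to 0.022329.
Dividing through by the total gives posterior P(jar A | data) = 0.14744, P(jar B | data) = 0.30032, P(jar C | data) = 0.065296, P(jar D | data) = 0.22048, P(jar E | data) = 0.26646.
The predictive probability is P(orange next | data) = (2/3)(0.14744) + (5/11)(0.30032) + (1/10)(0.065296) + (7/12)(0.22048) + (2/7)(0.26646) = 0.44608.

0.4461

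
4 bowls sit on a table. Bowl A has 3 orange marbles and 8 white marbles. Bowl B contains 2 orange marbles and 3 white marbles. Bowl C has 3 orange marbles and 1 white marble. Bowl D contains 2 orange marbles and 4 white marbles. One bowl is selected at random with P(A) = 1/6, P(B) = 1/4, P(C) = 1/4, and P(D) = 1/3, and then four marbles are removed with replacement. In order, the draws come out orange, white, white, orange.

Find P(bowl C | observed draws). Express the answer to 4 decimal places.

The likelihood of the observed sequence under each hypothesis: P(data | bowl A) = (3/11)(8/11)(8/11)(3/11) = 0.039342; P(data | bowl B) = (2/5)(3/5)(3/5)(2/5) = 0.0576; P(data | bowl C) = (3/4)(1/4)(1/4)(3/4) = 0.035156; P(data | bowl D) = (2/6)(4/6)(4/6)(2/6) = 0.049383.
Multiplying each by its prior: 1/6 · 0.039342 = 0.0065569, 1/4 · 0.0576 = 0.0144, 1/4 · 0.035156 = 0.0087891, 1/3 · 0.049383 = 0.016461; these sum to 0.046207.
Therefore the posterior P(bowl C | data) = (0.0087891) / (0.046207) = 0.19021.

0.1902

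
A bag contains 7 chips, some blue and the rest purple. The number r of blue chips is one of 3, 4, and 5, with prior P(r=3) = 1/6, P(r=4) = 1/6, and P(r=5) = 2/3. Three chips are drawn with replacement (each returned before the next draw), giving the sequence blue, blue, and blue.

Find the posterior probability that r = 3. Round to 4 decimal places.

For each hypothesis, P(data | H) works out to: P(data | r = 3) = (3/7)(3/7)(3/7) = 0.078717; P(data | r = 4) = (4/7)(4/7)(4/7) = 0.18659; P(data | r = 5) = (5/7)(5/7)(5/7) = 0.36443.
The prior-weighted likelihoods are 1/6 · 0.078717 = 0.01312, 1/6 · 0.18659 = 0.031098, 2/3 · 0.36443 = 0.24295; with total 0.28717.
So P(r = 3 | data) = (0.01312) / (0.28717) = 0.045685.

0.0457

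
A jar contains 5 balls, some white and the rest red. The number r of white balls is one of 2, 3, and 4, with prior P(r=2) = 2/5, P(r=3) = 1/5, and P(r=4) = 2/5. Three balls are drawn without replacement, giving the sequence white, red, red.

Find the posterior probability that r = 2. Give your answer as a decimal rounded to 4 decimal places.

0.8000

For each hypothesis, P(data | H) works out to: P(data | r = 2) = (2/5)(3/4)(2/3) = 1/5; P(data | r = 3) = (3/5)(2/4)(1/3) = 1/10; P(data | r = 4) = (4/5)(1/4)(0/3) = 0.
Multiplying each by its prior: 2/5 · 1/5 = 2/25, 1/5 · 1/10 = 1/50, 2/5 · 0 = 0; these sum to 1/10.
So P(r = 2 | data) = (2/25) / (1/10) = 4/5.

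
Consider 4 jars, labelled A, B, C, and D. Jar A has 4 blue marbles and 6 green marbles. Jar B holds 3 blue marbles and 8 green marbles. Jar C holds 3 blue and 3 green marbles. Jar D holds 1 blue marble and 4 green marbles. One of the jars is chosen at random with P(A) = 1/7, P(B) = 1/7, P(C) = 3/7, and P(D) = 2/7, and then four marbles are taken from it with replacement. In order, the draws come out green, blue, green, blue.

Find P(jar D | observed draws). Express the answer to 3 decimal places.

Compute the likelihood of the observed sequence for each case: P(data | jar A) = (6/10)(4/10)(6/10)(4/10) = 0.0576; P(data | jar B) = (8/11)(3/11)(8/11)(3/11) = 0.039342; P(data | jar C) = (3/6)(3/6)(3/6)(3/6) = 0.0625; P(data | jar D) = (4/5)(1/5)(4/5)(1/5) = 0.0256.
The prior-weighted likelihoods are 1/7 · 0.0576 = 0.0082286, 1/7 · 0.039342 = 0.0056202, 3/7 · 0.0625 = 0.026786, 2/7 · 0.0256 = 0.0073143; these sum to 0.047949.
Hence P(jar D | data) = (0.0073143) / (0.047949) = 0.15254.

0.153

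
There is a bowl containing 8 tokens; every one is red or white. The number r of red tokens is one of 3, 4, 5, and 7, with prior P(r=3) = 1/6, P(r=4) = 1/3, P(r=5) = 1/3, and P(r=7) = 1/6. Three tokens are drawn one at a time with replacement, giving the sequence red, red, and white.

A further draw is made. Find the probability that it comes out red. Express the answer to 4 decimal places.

The likelihood of the observed sequence under each hypothesis: P(data | r = 3) = (3/8)(3/8)(5/8) = 0.087891; P(data | r = 4) = (4/8)(4/8)(4/8) = 0.125; P(data | r = 5) = (5/8)(5/8)(3/8) = 0.14648; P(data | r = 7) = (7/8)(7/8)(1/8) = 0.095703.
Multiplying each by its prior: 1/6 · 0.087891 = 0.014648, 1/3 · 0.125 = 0.041667, 1/3 · 0.14648 = 0.048828, 1/6 · 0.095703 = 0.015951; with total 0.12109.
Dividing through by the total gives posterior P(r = 3 | data) = 0.12097, P(r = 4 | data) = 0.34409, P(r = 5 | data) = 0.40323, P(r = 7 | data) = 0.13172.
So P(red next | data) = Σ P(red next | H) P(H | data) = (3/8)(0.12097) + (1/2)(0.34409) + (5/8)(0.40323) + (7/8)(0.13172) = 0.58468.

0.5847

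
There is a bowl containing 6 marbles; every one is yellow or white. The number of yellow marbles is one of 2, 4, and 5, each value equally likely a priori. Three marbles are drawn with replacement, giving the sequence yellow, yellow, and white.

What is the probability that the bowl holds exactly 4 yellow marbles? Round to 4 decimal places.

Under each hypothesis, the probability of the observed sequence is: P(data | r = 2) = (2/6)(2/6)(4/6) = 2/27; P(data | r = 4) = (4/6)(4/6)(2/6) = 4/27; P(data | r = 5) = (5/6)(5/6)(1/6) = 25/216.
The prior-weighted likelihoods are 1/3 · 2/27 = 2/81, 1/3 · 4/27 = 4/81, 1/3 · 25/216 = 25/648; summing to 73/648.
By Bayes' rule, P(r = 4 | data) = (4/81) / (73/648) = 32/73.

0.4384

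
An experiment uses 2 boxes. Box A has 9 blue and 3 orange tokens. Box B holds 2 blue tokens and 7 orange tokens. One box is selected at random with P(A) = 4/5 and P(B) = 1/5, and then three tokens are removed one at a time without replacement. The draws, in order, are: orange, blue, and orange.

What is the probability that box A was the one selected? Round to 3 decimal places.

For each hypothesis, P(data | H) works out to: P(data | box A) = (3/12)(9/11)(2/10) = 0.040909; P(data | box B) = (7/9)(2/8)(6/7) = 0.16667.
Multiplying each by its prior: 4/5 · 0.040909 = 0.032727, 1/5 · 0.16667 = 0.033333; these sum to 0.066061.
So P(box A | data) = (0.032727) / (0.066061) = 0.49541.

0.495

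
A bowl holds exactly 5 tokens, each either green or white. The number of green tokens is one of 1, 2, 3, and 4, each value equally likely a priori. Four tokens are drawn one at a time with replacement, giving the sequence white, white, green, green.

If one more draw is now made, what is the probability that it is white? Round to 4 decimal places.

0.5000

The likelihood of the observed sequence under each hypothesis: P(data | r = 1) = (4/5)(4/5)(1/5)(1/5) = 16/625; P(data | r = 2) = (3/5)(3/5)(2/5)(2/5) = 36/625; P(data | r = 3) = (2/5)(2/5)(3/5)(3/5) = 36/625; P(data | r = 4) = (1/5)(1/5)(4/5)(4/5) = 16/625.
Weighting by the prior gives 1/4 · 16/625 = 4/625, 1/4 · 36/625 = 9/625, 1/4 · 36/625 = 9/625, 1/4 · 16/625 = 4/625; with total 26/625.
Dividing through by the total gives posterior P(r = 1 | data) = 2/13, P(r = 2 | data) = 9/26, P(r = 3 | data) = 9/26, P(r = 4 | data) = 2/13.
The predictive probability is P(white next | data) = (4/5)(2/13) + (3/5)(9/26) + (2/5)(9/26) + (1/5)(2/13) = 1/2.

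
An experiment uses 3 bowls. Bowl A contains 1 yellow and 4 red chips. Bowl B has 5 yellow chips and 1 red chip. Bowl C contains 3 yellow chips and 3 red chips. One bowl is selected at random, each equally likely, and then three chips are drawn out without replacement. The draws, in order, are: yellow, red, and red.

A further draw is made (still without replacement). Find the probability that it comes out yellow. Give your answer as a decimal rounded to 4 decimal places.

0.2857

The likelihood of the observed sequence under each hypothesis: P(data | bowl A) = (1/5)(4/4)(3/3) = 1/5; P(data | bowl B) = (5/6)(1/5)(0/4) = 0; P(data | bowl C) = (3/6)(3/5)(2/4) = 3/20.
Weighting by the prior gives 1/3 · 1/5 = 1/15, 1/3 · 0 = 0, 1/3 · 3/20 = 1/20; summing to 7/60.
Normalising, the posterior is P(bowl A | data) = 4/7, P(bowl B | data) = 0, P(bowl C | data) = 3/7.
So P(yellow next | data) = Σ P(yellow next | H) P(H | data) = (0)(4/7) + (2/3)(3/7) = 2/7.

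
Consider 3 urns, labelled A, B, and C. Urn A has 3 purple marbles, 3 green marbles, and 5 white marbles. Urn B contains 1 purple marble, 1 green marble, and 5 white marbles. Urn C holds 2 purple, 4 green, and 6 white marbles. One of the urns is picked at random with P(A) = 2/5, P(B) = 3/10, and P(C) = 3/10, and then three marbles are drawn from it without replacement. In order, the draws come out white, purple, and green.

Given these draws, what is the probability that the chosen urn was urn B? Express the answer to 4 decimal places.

For each hypothesis, P(data | H) works out to: P(data | urn A) = (5/11)(3/10)(3/9) = 0.045455; P(data | urn B) = (5/7)(1/6)(1/5) = 0.02381; P(data | urn C) = (6/12)(2/11)(4/10) = 0.036364.
Weighting by the prior gives 2/5 · 0.045455 = 0.018182, 3/10 · 0.02381 = 0.0071429, 3/10 · 0.036364 = 0.010909; with total 0.036234.
So P(urn B | data) = (0.0071429) / (0.036234) = 0.19713.

0.1971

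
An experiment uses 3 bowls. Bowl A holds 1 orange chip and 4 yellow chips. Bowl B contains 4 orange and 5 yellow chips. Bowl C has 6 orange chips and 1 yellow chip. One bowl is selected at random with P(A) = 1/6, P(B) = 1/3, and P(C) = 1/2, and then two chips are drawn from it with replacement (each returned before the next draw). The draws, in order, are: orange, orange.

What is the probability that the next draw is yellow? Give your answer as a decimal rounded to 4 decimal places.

The likelihood of the observed sequence under each hypothesis: P(data | bowl A) = (1/5)(1/5) = 0.04; P(data | bowl B) = (4/9)(4/9) = 0.19753; P(data | bowl C) = (6/7)(6/7) = 0.73469.
The prior-weighted likelihoods are 1/6 · 0.04 = 0.0066667, 1/3 · 0.19753 = 0.065844, 1/2 · 0.73469 = 0.36735; with total 0.43986.
Dividing through by the total gives posterior P(bowl A | data) = 0.015156, P(bowl B | data) = 0.14969, P(bowl C | data) = 0.83515.
Averaging over the posterior, P(yellow next | data) = (4/5)(0.015156) + (5/9)(0.14969) + (1/7)(0.83515) = 0.2146.

0.2146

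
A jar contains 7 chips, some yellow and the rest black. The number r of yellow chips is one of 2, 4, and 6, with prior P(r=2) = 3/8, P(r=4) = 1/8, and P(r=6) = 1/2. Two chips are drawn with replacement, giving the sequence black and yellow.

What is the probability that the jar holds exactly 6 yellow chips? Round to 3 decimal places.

0.364

The likelihood of the observed sequence under each hypothesis: P(data | r = 2) = (5/7)(2/7) = 10/49; P(data | r = 4) = (3/7)(4/7) = 12/49; P(data | r = 6) = (1/7)(6/7) = 6/49.
Weighting by the prior gives 3/8 · 10/49 = 15/196, 1/8 · 12/49 = 3/98, 1/2 · 6/49 = 3/49; with total 33/196.
Hence P(r = 6 | data) = (3/49) / (33/196) = 4/11.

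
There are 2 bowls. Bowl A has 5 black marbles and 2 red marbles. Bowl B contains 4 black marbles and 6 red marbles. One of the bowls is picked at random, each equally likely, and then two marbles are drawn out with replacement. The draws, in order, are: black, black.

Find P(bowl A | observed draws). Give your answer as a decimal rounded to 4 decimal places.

For each hypothesis, P(data | H) works out to: P(data | bowl A) = (5/7)(5/7) = 0.5102; P(data | bowl B) = (4/10)(4/10) = 0.16.
The prior-weighted likelihoods are 1/2 · 0.5102 = 0.2551, 1/2 · 0.16 = 0.08; summing to 0.3351.
Therefore the posterior P(bowl A | data) = (0.2551) / (0.3351) = 0.76127.

0.7613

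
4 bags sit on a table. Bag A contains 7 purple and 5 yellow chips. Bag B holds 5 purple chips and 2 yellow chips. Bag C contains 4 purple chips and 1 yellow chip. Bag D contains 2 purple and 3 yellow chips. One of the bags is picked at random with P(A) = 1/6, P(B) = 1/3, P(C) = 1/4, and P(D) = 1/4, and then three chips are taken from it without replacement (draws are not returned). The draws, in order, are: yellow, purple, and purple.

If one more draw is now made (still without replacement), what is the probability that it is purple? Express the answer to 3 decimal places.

0.681

The likelihood of the observed sequence under each hypothesis: P(data | bag A) = (5/12)(7/11)(6/10) = 0.15909; P(data | bag B) = (2/7)(5/6)(4/5) = 0.19048; P(data | bag C) = (1/5)(4/4)(3/3) = 0.2; P(data | bag D) = (3/5)(2/4)(1/3) = 0.1.
The prior-weighted likelihoods are 1/6 · 0.15909 = 0.026515, 1/3 · 0.19048 = 0.063492, 1/4 · 0.2 = 0.05, 1/4 · 0.1 = 0.025; summing to 0.16501.
Normalising, the posterior is P(bag A | data) = 0.16069, P(bag B | data) = 0.38478, P(bag C | data) = 0.30302, P(bag D | data) = 0.15151.
So P(purple next | data) = Σ P(purple next | H) P(H | data) = (5/9)(0.16069) + (3/4)(0.38478) + (1)(0.30302) + (0)(0.15151) = 0.68088.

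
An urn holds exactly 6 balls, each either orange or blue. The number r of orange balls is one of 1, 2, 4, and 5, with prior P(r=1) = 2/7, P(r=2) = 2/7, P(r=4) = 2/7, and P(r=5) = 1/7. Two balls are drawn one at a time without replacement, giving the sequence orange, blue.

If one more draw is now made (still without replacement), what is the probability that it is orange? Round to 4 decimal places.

0.4468

For each hypothesis, P(data | H) works out to: P(data | r = 1) = (1/6)(5/5) = 1/6; P(data | r = 2) = (2/6)(4/5) = 4/15; P(data | r = 4) = (4/6)(2/5) = 4/15; P(data | r = 5) = (5/6)(1/5) = 1/6.
Multiplying each by its prior: 2/7 · 1/6 = 1/21, 2/7 · 4/15 = 8/105, 2/7 · 4/15 = 8/105, 1/7 · 1/6 = 1/42; these sum to 47/210.
Normalising, the posterior is P(r = 1 | data) = 10/47, P(r = 2 | data) = 16/47, P(r = 4 | data) = 16/47, P(r = 5 | data) = 5/47.
The predictive probability is P(orange next | data) = (0)(10/47) + (1/4)(16/47) + (3/4)(16/47) + (1)(5/47) = 21/47.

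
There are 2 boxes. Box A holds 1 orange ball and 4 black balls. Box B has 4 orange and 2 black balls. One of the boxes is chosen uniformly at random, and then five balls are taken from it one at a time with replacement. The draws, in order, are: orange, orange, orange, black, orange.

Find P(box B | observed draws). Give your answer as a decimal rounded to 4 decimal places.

Under each hypothesis, the probability of the observed sequence is: P(data | box A) = (1/5)(1/5)(1/5)(4/5)(1/5) = 0.00128; P(data | box B) = (4/6)(4/6)(4/6)(2/6)(4/6) = 0.065844.
The prior-weighted likelihoods are 1/2 · 0.00128 = 0.00064, 1/2 · 0.065844 = 0.032922; with total 0.033562.
So P(box B | data) = (0.032922) / (0.033562) = 0.98093.

0.9809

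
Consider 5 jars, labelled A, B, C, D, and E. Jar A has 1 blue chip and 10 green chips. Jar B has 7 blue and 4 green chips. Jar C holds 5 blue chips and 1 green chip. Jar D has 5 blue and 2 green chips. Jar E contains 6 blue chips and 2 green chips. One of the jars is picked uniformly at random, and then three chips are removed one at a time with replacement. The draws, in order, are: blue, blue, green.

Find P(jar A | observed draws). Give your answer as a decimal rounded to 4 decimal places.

0.0135

The likelihood of the observed sequence under each hypothesis: P(data | jar A) = (1/11)(1/11)(10/11) = 0.0075131; P(data | jar B) = (7/11)(7/11)(4/11) = 0.14726; P(data | jar C) = (5/6)(5/6)(1/6) = 0.11574; P(data | jar D) = (5/7)(5/7)(2/7) = 0.14577; P(data | jar E) = (6/8)(6/8)(2/8) = 0.14062.
Weighting by the prior gives 1/5 · 0.0075131 = 0.0015026, 1/5 · 0.14726 = 0.029452, 1/5 · 0.11574 = 0.023148, 1/5 · 0.14577 = 0.029155, 1/5 · 0.14062 = 0.028125; with total 0.11138.
Hence P(jar A | data) = (0.0015026) / (0.11138) = 0.013491.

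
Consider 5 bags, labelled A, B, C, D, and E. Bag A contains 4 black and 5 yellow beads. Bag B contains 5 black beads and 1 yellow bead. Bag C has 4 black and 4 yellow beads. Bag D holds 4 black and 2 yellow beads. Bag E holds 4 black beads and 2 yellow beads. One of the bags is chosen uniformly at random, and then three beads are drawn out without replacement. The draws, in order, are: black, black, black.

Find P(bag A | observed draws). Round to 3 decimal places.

The likelihood of the observed sequence under each hypothesis: P(data | bag A) = (4/9)(3/8)(2/7) = 1/21; P(data | bag B) = (5/6)(4/5)(3/4) = 1/2; P(data | bag C) = (4/8)(3/7)(2/6) = 1/14; P(data | bag D) = (4/6)(3/5)(2/4) = 1/5; P(data | bag E) = (4/6)(3/5)(2/4) = 1/5.
Weighting by the prior gives 1/5 · 1/21 = 1/105, 1/5 · 1/2 = 1/10, 1/5 · 1/14 = 1/70, 1/5 · 1/5 = 1/25, 1/5 · 1/5 = 1/25; with total 107/525.
So P(bag A | data) = (1/105) / (107/525) = 5/107.

0.047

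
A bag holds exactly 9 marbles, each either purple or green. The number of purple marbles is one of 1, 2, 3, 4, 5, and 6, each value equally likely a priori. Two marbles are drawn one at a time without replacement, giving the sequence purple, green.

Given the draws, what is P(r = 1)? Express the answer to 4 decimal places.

0.0816

For each hypothesis, P(data | H) works out to: P(data | r = 1) = (1/9)(8/8) = 1/9; P(data | r = 2) = (2/9)(7/8) = 7/36; P(data | r = 3) = (3/9)(6/8) = 1/4; P(data | r = 4) = (4/9)(5/8) = 5/18; P(data | r = 5) = (5/9)(4/8) = 5/18; P(data | r = 6) = (6/9)(3/8) = 1/4.
Multiplying each by its prior: 1/6 · 1/9 = 1/54, 1/6 · 7/36 = 7/216, 1/6 · 1/4 = 1/24, 1/6 · 5/18 = 5/108, 1/6 · 5/18 = 5/108, 1/6 · 1/4 = 1/24; summing to 49/216.
So P(r = 1 | data) = (1/54) / (49/216) = 4/49.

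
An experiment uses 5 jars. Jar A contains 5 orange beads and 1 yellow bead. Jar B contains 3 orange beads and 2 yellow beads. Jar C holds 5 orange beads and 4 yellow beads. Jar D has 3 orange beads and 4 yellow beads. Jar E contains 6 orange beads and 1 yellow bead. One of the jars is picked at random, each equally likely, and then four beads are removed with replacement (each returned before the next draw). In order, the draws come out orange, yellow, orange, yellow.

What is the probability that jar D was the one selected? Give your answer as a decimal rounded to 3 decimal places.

Under each hypothesis, the probability of the observed sequence is: P(data | jar A) = (5/6)(1/6)(5/6)(1/6) = 0.01929; P(data | jar B) = (3/5)(2/5)(3/5)(2/5) = 0.0576; P(data | jar C) = (5/9)(4/9)(5/9)(4/9) = 0.060966; P(data | jar D) = (3/7)(4/7)(3/7)(4/7) = 0.059975; P(data | jar E) = (6/7)(1/7)(6/7)(1/7) = 0.014994.
The prior-weighted likelihoods are 1/5 · 0.01929 = 0.003858, 1/5 · 0.0576 = 0.01152, 1/5 · 0.060966 = 0.012193, 1/5 · 0.059975 = 0.011995, 1/5 · 0.014994 = 0.0029988; with total 0.042565.
Hence P(jar D | data) = (0.011995) / (0.042565) = 0.2818.

0.282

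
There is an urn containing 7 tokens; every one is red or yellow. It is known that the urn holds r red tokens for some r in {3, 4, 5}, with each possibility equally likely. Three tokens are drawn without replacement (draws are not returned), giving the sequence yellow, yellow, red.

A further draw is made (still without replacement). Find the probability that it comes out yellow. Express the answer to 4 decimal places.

Under each hypothesis, the probability of the observed sequence is: P(data | r = 3) = (4/7)(3/6)(3/5) = 6/35; P(data | r = 4) = (3/7)(2/6)(4/5) = 4/35; P(data | r = 5) = (2/7)(1/6)(5/5) = 1/21.
Weighting by the prior gives 1/3 · 6/35 = 2/35, 1/3 · 4/35 = 4/105, 1/3 · 1/21 = 1/63; with total 1/9.
Dividing through by the total gives posterior P(r = 3 | data) = 18/35, P(r = 4 | data) = 12/35, P(r = 5 | data) = 1/7.
The predictive probability is P(yellow next | data) = (1/2)(18/35) + (1/4)(12/35) + (0)(1/7) = 12/35.

0.3429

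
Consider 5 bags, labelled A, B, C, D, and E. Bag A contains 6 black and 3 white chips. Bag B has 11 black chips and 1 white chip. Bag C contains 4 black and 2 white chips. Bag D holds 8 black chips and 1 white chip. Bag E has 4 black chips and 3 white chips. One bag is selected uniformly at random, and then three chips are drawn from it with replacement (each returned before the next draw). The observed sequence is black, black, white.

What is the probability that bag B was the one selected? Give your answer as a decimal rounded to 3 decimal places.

0.118

For each hypothesis, P(data | H) works out to: P(data | bag A) = (6/9)(6/9)(3/9) = 0.14815; P(data | bag B) = (11/12)(11/12)(1/12) = 0.070023; P(data | bag C) = (4/6)(4/6)(2/6) = 0.14815; P(data | bag D) = (8/9)(8/9)(1/9) = 0.087791; P(data | bag E) = (4/7)(4/7)(3/7) = 0.13994.
The prior-weighted likelihoods are 1/5 · 0.14815 = 0.02963, 1/5 · 0.070023 = 0.014005, 1/5 · 0.14815 = 0.02963, 1/5 · 0.087791 = 0.017558, 1/5 · 0.13994 = 0.027988; with total 0.11881.
So P(bag B | data) = (0.014005) / (0.11881) = 0.11787.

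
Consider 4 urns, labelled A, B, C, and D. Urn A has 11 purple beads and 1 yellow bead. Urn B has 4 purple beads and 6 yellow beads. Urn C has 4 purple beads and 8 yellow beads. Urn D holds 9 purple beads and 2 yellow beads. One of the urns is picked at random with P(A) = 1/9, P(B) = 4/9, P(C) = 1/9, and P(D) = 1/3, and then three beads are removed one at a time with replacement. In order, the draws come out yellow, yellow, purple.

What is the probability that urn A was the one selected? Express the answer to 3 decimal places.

0.008

For each hypothesis, P(data | H) works out to: P(data | urn A) = (1/12)(1/12)(11/12) = 0.0063657; P(data | urn B) = (6/10)(6/10)(4/10) = 0.144; P(data | urn C) = (8/12)(8/12)(4/12) = 0.14815; P(data | urn D) = (2/11)(2/11)(9/11) = 0.027047.
Multiplying each by its prior: 1/9 · 0.0063657 = 0.0007073, 4/9 · 0.144 = 0.064, 1/9 · 0.14815 = 0.016461, 1/3 · 0.027047 = 0.0090158; these sum to 0.090184.
By Bayes' rule, P(urn A | data) = (0.0007073) / (0.090184) = 0.0078429.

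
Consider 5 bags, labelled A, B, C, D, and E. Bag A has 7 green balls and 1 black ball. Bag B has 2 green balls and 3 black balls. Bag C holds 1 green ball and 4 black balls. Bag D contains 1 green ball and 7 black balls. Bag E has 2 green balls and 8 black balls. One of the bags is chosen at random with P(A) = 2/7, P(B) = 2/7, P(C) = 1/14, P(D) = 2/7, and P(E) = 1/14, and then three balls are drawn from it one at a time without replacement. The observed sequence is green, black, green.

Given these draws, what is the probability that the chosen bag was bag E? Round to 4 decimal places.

0.0241

Compute the likelihood of the observed sequence for each case: P(data | bag A) = (7/8)(1/7)(6/6) = 0.125; P(data | bag B) = (2/5)(3/4)(1/3) = 0.1; P(data | bag C) = (1/5)(4/4)(0/3) = 0; P(data | bag D) = (1/8)(7/7)(0/6) = 0; P(data | bag E) = (2/10)(8/9)(1/8) = 0.022222.
Multiplying each by its prior: 2/7 · 0.125 = 0.035714, 2/7 · 0.1 = 0.028571, 1/14 · 0 = 0, 2/7 · 0 = 0, 1/14 · 0.022222 = 0.0015873; summing to 0.065873.
So P(bag E | data) = (0.0015873) / (0.065873) = 0.024096.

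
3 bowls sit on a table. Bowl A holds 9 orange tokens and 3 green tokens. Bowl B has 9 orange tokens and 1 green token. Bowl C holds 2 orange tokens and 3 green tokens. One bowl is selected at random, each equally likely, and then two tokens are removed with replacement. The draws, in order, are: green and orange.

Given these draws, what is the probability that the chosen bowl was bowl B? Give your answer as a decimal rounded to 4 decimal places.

0.1739

The likelihood of the observed sequence under each hypothesis: P(data | bowl A) = (3/12)(9/12) = 3/16; P(data | bowl B) = (1/10)(9/10) = 9/100; P(data | bowl C) = (3/5)(2/5) = 6/25.
Multiplying each by its prior: 1/3 · 3/16 = 1/16, 1/3 · 9/100 = 3/100, 1/3 · 6/25 = 2/25; with total 69/400.
Hence P(bowl B | data) = (3/100) / (69/400) = 4/23.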